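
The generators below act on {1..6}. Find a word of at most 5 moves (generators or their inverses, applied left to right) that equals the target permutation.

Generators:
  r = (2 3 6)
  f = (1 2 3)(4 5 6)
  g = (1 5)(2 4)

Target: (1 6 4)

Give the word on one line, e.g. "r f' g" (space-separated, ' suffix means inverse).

f' g f' r' g'

  after f': (1 3 2)(4 6 5)
  after g: (1 3 4 6)(2 5)
  after f': (1 2 4 5)(3 6)
  after r': (1 6 2 4 5)
  after g': (1 6 4)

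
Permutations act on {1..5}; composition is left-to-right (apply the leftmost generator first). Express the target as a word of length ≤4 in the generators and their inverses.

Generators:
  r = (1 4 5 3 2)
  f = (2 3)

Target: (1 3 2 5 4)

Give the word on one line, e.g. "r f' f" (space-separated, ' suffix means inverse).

f' r' f

  after f': (2 3)
  after r': (1 2 5 4)
  after f: (1 3 2 5 4)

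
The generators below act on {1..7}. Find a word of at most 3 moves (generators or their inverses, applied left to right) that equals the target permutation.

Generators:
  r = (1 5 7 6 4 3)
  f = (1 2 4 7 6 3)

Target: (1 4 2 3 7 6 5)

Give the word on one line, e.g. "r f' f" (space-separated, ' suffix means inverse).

  after f': (1 3 6 7 4 2)
  after r': (1 4 2 3 7 6 5)

f' r'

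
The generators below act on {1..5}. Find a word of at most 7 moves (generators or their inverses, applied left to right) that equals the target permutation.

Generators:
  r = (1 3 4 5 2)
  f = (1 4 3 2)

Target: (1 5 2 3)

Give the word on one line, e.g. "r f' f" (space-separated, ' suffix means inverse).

  after f: (1 4 3 2)
  after f: (1 3)(2 4)
  after r: (1 4)(2 5)
  after r: (1 5)(3 4)
  after f': (1 5 2 3)

f f r r f'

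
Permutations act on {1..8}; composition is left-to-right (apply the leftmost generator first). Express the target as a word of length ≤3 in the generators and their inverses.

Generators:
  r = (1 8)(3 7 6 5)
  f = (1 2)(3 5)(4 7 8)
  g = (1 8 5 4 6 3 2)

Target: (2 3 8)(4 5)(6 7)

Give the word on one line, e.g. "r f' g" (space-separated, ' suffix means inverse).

r' g'

  after r': (1 8)(3 5 6 7)
  after g': (2 3 8)(4 5)(6 7)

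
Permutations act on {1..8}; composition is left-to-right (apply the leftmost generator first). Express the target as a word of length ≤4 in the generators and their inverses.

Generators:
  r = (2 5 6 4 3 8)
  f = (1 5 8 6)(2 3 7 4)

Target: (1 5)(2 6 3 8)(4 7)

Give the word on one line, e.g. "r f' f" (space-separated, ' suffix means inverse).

  after f': (1 6 8 5)(2 4 7 3)
  after r': (1 5)(2 6 3 8)(4 7)

f' r'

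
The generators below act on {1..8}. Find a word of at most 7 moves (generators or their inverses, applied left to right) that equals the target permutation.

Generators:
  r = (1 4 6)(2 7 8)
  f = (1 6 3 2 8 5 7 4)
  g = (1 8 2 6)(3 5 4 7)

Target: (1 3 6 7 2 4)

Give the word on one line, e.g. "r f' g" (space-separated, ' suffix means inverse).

  after r': (1 6 4)(2 8 7)
  after g: (3 5 4 8)(6 7)
  after f': (1 4 2 3 8 6 5 7)
  after g': (1 5 4 8 2 7 6 3)
  after g': (1 3 6 7 2 4)

r' g f' g' g'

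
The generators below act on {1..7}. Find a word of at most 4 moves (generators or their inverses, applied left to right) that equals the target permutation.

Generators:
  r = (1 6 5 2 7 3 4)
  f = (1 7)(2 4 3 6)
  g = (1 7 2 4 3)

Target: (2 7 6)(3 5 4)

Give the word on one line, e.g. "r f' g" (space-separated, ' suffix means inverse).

  after f: (1 7)(2 4 3 6)
  after r: (1 3 5 2)(6 7)
  after g: (2 7 6)(3 5 4)

f r g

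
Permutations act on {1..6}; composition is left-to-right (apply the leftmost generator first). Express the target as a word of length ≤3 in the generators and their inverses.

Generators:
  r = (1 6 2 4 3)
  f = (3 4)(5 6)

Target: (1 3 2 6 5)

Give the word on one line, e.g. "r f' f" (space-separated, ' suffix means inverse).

f r'

  after f: (3 4)(5 6)
  after r': (1 3 2 6 5)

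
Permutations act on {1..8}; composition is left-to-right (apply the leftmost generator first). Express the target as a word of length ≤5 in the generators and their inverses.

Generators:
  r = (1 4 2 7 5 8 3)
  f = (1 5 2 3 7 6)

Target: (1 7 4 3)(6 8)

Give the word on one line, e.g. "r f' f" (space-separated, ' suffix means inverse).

  after f': (1 6 7 3 2 5)
  after r: (1 6 5 4 2 8 3 7)
  after r: (1 6 8)(2 3 5)(4 7)
  after f': (1 7 4 3)(6 8)

f' r r f'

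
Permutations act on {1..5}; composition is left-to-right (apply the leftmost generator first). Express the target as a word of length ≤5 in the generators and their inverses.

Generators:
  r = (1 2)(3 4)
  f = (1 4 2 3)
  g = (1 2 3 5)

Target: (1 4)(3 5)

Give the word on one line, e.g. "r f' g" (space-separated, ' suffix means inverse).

  after g: (1 2 3 5)
  after g: (1 3)(2 5)
  after r: (1 4 3 2 5)
  after g': (1 4 2 3)
  after g': (1 4)(3 5)

g g r g' g'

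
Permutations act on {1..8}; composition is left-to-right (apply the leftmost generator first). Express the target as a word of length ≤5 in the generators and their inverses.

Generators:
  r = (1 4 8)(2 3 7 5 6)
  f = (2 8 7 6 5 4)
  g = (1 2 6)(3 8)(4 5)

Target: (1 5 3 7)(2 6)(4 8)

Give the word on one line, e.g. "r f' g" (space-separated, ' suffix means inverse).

f r g'

  after f: (2 8 7 6 5 4)
  after r: (1 4 3 7 2)(5 8)
  after g': (1 5 3 7)(2 6)(4 8)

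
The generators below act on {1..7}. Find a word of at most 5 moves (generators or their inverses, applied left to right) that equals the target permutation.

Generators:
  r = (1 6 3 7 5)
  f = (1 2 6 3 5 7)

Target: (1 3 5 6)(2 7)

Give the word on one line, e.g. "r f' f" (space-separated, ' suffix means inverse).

  after f: (1 2 6 3 5 7)
  after f: (1 6 5)(2 3 7)
  after r: (1 3 5 6)(2 7)

f f r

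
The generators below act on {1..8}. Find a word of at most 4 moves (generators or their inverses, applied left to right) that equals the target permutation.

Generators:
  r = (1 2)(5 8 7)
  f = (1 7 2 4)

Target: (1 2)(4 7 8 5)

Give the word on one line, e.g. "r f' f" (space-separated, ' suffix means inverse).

r r f' f'

  after r: (1 2)(5 8 7)
  after r: (5 7 8)
  after f': (1 4 2 7 8 5)
  after f': (1 2)(4 7 8 5)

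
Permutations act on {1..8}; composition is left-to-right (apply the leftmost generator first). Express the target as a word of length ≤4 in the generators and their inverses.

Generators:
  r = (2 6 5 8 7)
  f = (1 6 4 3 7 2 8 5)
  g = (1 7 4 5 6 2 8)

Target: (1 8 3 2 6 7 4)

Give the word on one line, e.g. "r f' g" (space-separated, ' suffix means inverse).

f' g r f'

  after f': (1 5 8 2 7 3 4 6)
  after g: (1 6 7 3 5)(2 4)
  after r: (1 5)(2 4 6)(3 8 7)
  after f': (1 8 3 2 6 7 4)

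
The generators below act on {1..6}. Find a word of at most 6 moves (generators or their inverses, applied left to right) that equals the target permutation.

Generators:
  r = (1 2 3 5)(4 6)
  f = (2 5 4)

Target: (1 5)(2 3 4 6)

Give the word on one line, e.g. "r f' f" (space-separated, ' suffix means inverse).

  after r': (1 5 3 2)(4 6)
  after r': (1 3)(2 5)
  after r': (1 2 3 5)(4 6)
  after f: (1 5)(2 3 4 6)

r' r' r' f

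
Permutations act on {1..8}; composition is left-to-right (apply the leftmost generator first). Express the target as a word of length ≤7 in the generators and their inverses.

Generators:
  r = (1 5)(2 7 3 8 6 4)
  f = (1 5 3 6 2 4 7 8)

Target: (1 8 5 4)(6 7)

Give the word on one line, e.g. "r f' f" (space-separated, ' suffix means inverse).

  after r': (1 5)(2 4 6 8 3 7)
  after r': (2 6 3)(4 8 7)
  after f: (1 5 3 4)
  after f: (1 3 7 8)(2 4 5 6)
  after r: (1 8 5 4)(6 7)

r' r' f f r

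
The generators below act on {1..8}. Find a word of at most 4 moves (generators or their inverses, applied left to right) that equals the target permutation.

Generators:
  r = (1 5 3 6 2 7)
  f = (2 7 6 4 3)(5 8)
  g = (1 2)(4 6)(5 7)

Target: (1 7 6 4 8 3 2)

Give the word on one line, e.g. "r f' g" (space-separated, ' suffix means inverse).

  after f: (2 7 6 4 3)(5 8)
  after g': (1 2 5 8 7 4 3)
  after r': (1 6 3 7 4 5 8 2)
  after f': (1 7 6 4 8 3 2)

f g' r' f'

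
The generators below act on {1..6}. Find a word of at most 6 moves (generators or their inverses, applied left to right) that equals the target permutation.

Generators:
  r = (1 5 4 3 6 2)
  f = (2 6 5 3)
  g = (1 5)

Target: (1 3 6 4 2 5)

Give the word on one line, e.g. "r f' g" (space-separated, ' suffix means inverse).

f' r' r' r' g'

  after f': (2 3 5 6)
  after r': (1 2 4 5 3)
  after r': (1 6 3 2 5 4)
  after r': (1 3 6 4 2)
  after g': (1 3 6 4 2 5)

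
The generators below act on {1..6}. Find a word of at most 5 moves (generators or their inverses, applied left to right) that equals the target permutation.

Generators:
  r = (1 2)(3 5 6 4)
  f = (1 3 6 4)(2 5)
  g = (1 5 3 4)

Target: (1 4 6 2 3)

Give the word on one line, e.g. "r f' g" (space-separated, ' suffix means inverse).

f g r g

  after f: (1 3 6 4)(2 5)
  after g: (1 4 5 2 3 6)
  after r: (1 3 4 6 2 5)
  after g: (1 4 6 2 3)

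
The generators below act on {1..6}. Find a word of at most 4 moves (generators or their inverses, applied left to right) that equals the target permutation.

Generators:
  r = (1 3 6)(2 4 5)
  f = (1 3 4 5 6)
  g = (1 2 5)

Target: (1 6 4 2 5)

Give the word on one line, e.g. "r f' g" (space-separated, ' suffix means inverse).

  after g: (1 2 5)
  after r': (1 5 6 3)(2 4)
  after f: (1 6 4 2 5)

g r' f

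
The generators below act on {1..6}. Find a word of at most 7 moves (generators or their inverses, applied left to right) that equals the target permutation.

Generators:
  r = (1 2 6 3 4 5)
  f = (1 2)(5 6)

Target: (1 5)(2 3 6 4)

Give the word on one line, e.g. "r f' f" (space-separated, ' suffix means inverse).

  after r: (1 2 6 3 4 5)
  after r: (1 6 4)(2 3 5)
  after f': (1 5)(2 3 6 4)
  after f': (1 6 4)(2 3 5)
  after f': (1 5)(2 3 6 4)

r r f' f' f'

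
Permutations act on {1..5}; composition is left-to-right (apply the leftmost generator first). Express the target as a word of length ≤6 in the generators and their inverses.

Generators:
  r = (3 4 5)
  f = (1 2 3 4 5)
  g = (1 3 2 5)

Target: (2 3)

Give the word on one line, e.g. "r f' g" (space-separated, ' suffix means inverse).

r' g' f' r f

  after r': (3 5 4)
  after g': (1 5 4)(2 3)
  after f': (1 4 5 3)
  after r: (1 5 4 3)
  after f: (2 3)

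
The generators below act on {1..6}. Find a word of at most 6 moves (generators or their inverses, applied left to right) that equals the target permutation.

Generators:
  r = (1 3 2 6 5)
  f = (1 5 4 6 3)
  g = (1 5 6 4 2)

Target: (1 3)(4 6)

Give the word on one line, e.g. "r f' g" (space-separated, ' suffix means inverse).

f g' r' g f

  after f: (1 5 4 6 3)
  after g': (2 4 5 6 3)
  after r': (1 5 2 4 6)
  after g: (1 6 5)
  after f: (1 3)(4 6)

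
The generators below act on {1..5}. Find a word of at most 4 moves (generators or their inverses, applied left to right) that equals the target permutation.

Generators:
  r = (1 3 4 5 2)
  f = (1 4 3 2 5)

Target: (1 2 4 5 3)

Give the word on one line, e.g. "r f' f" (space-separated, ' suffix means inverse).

f' f'

  after f': (1 5 2 3 4)
  after f': (1 2 4 5 3)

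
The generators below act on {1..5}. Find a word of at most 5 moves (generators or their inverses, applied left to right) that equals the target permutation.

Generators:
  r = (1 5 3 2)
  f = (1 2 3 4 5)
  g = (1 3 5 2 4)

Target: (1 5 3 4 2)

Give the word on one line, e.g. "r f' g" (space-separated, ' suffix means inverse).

  after r': (1 2 3 5)
  after g: (1 4)(2 5 3)
  after f: (1 5 4 2)
  after r': (3 5 4)
  after f': (1 5 3 4 2)

r' g f r' f'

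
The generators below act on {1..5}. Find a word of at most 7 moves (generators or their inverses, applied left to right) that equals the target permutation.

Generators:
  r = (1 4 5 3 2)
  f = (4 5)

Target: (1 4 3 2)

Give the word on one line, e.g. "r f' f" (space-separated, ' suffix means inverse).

f' r' r' r' r'

  after f': (4 5)
  after r': (1 2 3 5)
  after r': (1 3 4)(2 5)
  after r': (1 5 3)(2 4)
  after r': (1 4 3 2)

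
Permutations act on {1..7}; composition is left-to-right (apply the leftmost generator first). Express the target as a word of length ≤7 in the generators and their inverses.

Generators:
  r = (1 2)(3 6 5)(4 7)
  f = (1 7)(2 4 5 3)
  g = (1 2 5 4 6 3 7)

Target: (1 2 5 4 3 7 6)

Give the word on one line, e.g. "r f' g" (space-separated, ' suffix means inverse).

  after f: (1 7)(2 4 5 3)
  after f: (2 5)(3 4)
  after g': (1 7 3 5)(4 6)
  after f': (2 3 4 6)(5 7)
  after r': (1 2 5 4 3 7 6)

f f g' f' r'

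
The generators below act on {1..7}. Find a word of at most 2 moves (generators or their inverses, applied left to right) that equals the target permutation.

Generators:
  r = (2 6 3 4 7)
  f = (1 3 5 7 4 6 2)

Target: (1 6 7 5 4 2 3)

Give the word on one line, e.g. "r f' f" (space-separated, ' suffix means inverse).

f' r

  after f': (1 2 6 4 7 5 3)
  after r: (1 6 7 5 4 2 3)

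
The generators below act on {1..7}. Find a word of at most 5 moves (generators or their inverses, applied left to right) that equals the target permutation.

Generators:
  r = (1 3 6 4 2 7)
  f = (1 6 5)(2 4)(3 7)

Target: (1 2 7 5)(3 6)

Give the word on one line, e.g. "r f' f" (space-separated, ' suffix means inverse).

  after f: (1 6 5)(2 4)(3 7)
  after r': (1 3 2 6 5 7)
  after f': (1 7 5 3 4 2)
  after r': (1 2 7 5)(3 6)

f r' f' r'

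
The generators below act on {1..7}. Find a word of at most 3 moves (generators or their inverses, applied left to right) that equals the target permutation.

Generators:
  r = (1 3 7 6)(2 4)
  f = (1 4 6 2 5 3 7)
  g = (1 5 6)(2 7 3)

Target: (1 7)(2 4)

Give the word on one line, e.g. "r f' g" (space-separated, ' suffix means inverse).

  after g: (1 5 6)(2 7 3)
  after f: (1 3 5 2)(4 6)
  after f: (1 7)(2 4)

g f f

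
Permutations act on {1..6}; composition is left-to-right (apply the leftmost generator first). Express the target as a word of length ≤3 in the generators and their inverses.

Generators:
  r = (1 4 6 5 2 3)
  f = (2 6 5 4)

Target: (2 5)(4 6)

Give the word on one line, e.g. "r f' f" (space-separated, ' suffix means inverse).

f f

  after f: (2 6 5 4)
  after f: (2 5)(4 6)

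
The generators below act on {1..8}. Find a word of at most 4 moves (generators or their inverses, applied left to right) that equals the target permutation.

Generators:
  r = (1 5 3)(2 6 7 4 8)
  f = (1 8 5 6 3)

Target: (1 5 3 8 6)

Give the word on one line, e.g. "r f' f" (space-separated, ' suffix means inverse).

f f

  after f: (1 8 5 6 3)
  after f: (1 5 3 8 6)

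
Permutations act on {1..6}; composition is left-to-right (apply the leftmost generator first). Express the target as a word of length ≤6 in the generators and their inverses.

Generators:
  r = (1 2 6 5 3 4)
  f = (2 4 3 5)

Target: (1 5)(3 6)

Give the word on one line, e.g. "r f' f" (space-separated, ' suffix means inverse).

  after f: (2 4 3 5)
  after r': (1 4 5)(2 3 6)
  after f: (1 3 6 4 2 5)
  after f: (1 5)(3 6)

f r' f f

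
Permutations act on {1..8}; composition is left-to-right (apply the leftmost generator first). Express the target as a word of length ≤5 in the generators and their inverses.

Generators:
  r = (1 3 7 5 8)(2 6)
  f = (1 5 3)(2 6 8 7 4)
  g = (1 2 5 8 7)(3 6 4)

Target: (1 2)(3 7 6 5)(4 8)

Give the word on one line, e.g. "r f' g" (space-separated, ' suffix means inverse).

  after r: (1 3 7 5 8)(2 6)
  after g': (1 4 6)(2 3 8 7)
  after f: (1 2)(3 7 6 5)(4 8)

r g' f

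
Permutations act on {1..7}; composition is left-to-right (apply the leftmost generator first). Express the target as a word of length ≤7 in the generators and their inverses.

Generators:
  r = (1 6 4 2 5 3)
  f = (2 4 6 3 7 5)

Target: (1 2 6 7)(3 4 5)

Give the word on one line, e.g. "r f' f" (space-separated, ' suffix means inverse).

r r f' r f

  after r: (1 6 4 2 5 3)
  after r: (1 4 5)(2 3 6)
  after f': (1 2 6 5)(3 4 7)
  after r: (1 5 6 3 2 4 7)
  after f: (1 2 6 7)(3 4 5)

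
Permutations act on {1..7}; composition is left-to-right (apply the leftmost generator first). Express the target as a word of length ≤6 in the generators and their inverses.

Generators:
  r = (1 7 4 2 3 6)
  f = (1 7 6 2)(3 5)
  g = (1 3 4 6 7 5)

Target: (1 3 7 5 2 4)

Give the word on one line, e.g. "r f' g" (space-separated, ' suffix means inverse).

g' g' f' g' f

  after g': (1 5 7 6 4 3)
  after g': (1 7 4)(3 5 6)
  after f': (2 6 5 7 4)
  after g': (1 5 6 7 3)(2 4)
  after f: (1 3 7 5 2 4)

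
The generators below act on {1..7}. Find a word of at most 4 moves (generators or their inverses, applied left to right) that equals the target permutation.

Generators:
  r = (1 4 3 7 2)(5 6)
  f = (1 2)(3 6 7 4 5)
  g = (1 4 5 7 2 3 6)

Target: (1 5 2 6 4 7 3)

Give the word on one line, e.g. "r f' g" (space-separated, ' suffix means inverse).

g g

  after g: (1 4 5 7 2 3 6)
  after g: (1 5 2 6 4 7 3)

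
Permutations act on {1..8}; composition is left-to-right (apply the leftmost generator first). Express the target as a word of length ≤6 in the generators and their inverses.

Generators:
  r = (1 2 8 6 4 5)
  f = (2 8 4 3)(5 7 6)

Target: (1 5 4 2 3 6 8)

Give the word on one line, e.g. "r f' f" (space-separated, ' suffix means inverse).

f f f r'

  after f: (2 8 4 3)(5 7 6)
  after f: (2 4)(3 8)(5 6 7)
  after f: (2 3 4 8)
  after r': (1 5 4 2 3 6 8)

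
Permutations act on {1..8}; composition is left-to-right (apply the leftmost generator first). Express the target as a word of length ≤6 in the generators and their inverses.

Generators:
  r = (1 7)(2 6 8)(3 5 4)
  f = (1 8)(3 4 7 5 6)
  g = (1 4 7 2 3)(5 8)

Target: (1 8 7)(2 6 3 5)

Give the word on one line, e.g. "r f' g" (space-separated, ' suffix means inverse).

g' g' r f' g'

  after g': (1 3 2 7 4)(5 8)
  after g': (1 2 4 3 7)
  after r: (1 6 8 2 3)(4 5)
  after f': (1 5 3 8 2 6)(4 7)
  after g': (1 8 7)(2 6 3 5)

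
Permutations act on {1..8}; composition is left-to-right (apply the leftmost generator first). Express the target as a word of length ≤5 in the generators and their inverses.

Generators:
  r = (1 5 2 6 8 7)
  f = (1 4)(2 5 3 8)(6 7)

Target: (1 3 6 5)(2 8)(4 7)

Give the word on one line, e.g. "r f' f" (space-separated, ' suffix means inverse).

r f r'

  after r: (1 5 2 6 8 7)
  after f: (1 3 8 6 2 7 4)
  after r': (1 3 6 5)(2 8)(4 7)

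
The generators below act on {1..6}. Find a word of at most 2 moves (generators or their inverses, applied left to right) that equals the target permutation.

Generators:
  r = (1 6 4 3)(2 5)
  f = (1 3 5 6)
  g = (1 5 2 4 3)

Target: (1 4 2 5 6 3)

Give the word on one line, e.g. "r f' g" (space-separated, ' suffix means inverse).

f g'

  after f: (1 3 5 6)
  after g': (1 4 2 5 6 3)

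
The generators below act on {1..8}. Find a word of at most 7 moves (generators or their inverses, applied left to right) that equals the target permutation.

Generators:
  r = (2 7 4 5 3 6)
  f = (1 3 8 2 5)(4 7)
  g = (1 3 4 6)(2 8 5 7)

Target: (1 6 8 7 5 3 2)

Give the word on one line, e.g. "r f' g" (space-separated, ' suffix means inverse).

g' f g' g' r

  after g': (1 6 4 3)(2 7 5 8)
  after f: (1 6 7)(2 4 8 5)
  after g': (1 4 2 3)(5 7 6)
  after g': (1 3 6 8 2)(4 7)
  after r: (1 6 8 7 5 3 2)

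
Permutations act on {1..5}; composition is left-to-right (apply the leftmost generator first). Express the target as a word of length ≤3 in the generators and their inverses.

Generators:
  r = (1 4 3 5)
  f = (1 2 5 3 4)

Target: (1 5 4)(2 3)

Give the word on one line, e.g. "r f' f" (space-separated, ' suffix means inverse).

  after f': (1 4 3 5 2)
  after f': (1 3 2 4 5)
  after r: (1 5 4)(2 3)

f' f' r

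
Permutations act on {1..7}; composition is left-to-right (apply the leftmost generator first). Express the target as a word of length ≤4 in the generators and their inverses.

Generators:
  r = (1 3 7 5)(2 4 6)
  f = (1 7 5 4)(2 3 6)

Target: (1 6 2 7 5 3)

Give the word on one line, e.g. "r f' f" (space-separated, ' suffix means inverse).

f r' f

  after f: (1 7 5 4)(2 3 6)
  after r': (1 3 4 5 2)
  after f: (1 6 2 7 5 3)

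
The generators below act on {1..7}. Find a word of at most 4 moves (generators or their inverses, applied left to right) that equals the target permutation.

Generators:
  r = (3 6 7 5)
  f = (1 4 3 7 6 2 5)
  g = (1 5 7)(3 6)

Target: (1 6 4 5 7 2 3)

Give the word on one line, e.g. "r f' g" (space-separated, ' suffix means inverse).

g' f' g

  after g': (1 7 5)(3 6)
  after f': (1 3 7 2 6 4)
  after g: (1 6 4 5 7 2 3)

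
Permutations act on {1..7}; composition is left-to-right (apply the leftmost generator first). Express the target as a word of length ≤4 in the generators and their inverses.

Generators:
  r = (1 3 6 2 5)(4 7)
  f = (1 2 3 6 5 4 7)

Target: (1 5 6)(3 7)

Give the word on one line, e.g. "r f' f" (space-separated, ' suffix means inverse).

r' f' r r

  after r': (1 5 2 6 3)(4 7)
  after f': (1 6 2 3 7 5)
  after r: (1 2 6 5 3 4 7)
  after r: (1 5 6)(3 7)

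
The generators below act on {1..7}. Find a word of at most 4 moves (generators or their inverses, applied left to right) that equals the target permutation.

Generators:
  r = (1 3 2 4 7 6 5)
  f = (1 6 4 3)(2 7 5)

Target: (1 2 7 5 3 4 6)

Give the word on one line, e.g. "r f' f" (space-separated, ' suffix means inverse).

r r

  after r: (1 3 2 4 7 6 5)
  after r: (1 2 7 5 3 4 6)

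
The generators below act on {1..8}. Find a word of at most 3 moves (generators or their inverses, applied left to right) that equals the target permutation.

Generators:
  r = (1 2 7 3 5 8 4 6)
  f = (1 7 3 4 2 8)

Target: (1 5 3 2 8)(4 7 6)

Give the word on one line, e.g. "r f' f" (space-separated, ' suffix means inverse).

  after f': (1 8 2 4 3 7)
  after r': (1 5 3 2 8)(4 7 6)

f' r'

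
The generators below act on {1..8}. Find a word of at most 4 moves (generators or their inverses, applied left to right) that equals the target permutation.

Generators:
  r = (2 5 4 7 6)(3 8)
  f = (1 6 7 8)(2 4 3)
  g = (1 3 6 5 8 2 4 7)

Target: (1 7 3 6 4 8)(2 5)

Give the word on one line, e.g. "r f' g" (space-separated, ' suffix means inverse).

f r'

  after f: (1 6 7 8)(2 4 3)
  after r': (1 7 3 6 4 8)(2 5)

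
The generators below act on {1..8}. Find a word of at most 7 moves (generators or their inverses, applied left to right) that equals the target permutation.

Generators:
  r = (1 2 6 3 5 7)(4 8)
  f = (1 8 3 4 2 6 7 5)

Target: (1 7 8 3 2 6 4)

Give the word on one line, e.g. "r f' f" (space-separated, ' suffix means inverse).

  after f: (1 8 3 4 2 6 7 5)
  after r: (1 4 6)(2 3 8 5)
  after f: (1 2 4 7 5 6 8)
  after f: (1 6 3 4 5 7)
  after f: (1 7 8 3 2 6 4)

f r f f f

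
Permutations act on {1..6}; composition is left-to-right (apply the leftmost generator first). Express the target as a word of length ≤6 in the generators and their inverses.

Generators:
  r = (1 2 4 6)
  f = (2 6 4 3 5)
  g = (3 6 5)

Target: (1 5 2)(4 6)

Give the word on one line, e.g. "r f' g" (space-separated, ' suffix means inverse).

g r' g' f

  after g: (3 6 5)
  after r': (1 6 5 3 4 2)
  after g': (1 3 4 2)
  after f: (1 5 2)(4 6)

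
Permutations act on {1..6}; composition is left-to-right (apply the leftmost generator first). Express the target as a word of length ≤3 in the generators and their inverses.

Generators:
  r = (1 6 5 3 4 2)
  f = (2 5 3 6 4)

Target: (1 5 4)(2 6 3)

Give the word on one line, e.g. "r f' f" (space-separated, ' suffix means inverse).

  after r: (1 6 5 3 4 2)
  after r: (1 5 4)(2 6 3)

r r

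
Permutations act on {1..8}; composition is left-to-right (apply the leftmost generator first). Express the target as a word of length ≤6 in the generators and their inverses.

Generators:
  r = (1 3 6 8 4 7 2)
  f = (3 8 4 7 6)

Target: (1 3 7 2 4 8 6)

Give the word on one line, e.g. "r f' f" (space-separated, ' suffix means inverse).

f' r' f r r

  after f': (3 6 7 4 8)
  after r': (1 2 7 8)(4 6)
  after f: (1 2 6 7 4 3 8)
  after r: (2 8 3 4 6)
  after r: (1 3 7 2 4 8 6)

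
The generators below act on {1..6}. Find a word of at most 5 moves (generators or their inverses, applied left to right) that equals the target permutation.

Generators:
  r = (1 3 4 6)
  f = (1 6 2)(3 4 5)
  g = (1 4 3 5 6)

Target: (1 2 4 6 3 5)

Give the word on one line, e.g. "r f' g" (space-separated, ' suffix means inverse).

g r f g

  after g: (1 4 3 5 6)
  after r: (1 6 3 5)
  after f: (1 2)(4 5 6)
  after g: (1 2 4 6 3 5)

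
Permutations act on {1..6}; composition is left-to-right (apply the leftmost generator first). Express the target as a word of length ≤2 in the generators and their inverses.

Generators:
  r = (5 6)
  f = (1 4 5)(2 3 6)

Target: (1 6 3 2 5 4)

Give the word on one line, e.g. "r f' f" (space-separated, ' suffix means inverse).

  after f': (1 5 4)(2 6 3)
  after r: (1 6 3 2 5 4)

f' r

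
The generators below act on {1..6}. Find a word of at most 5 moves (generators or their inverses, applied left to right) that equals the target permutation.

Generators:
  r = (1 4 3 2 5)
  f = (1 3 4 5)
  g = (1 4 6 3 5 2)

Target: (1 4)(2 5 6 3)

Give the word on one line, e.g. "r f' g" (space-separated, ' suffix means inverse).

  after g': (1 2 5 3 6 4)
  after g': (1 5 6)(2 3 4)
  after r: (4 5 6)
  after r: (1 4)(2 5 6 3)

g' g' r r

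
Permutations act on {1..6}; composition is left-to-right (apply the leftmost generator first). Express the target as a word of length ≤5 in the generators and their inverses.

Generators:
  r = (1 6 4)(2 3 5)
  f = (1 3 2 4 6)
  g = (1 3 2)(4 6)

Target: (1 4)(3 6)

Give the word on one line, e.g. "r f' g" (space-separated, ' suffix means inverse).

g' g' f' f' f'

  after g': (1 2 3)(4 6)
  after g': (1 3 2)
  after f': (2 6 4)
  after f': (1 6 2 4 3)
  after f': (1 4)(3 6)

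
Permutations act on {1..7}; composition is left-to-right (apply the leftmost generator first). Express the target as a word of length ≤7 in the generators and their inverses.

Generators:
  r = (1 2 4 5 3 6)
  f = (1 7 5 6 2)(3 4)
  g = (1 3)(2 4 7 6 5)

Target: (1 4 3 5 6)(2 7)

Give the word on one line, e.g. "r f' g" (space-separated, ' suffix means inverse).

r' g r' r' g

  after r': (1 6 3 5 4 2)
  after g: (1 5 7 6)(2 3)
  after r': (1 4 2 5 7 3)
  after r': (1 2 4)(3 6)(5 7)
  after g: (1 4 3 5 6)(2 7)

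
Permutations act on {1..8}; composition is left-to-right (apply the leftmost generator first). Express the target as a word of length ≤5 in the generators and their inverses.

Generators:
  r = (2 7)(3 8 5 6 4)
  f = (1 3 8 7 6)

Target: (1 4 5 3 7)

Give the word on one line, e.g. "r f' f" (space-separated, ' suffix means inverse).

f f r' r'

  after f: (1 3 8 7 6)
  after f: (1 8 6 3 7)
  after r': (1 3 2 7)(4 6)(5 8)
  after r': (1 4 5 3 7)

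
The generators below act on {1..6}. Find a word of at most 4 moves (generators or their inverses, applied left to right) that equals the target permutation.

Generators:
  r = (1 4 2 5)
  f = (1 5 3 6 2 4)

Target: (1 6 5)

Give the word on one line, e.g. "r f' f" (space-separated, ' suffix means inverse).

f r' f' r

  after f: (1 5 3 6 2 4)
  after r': (1 2)(3 6 4 5)
  after f': (1 6 2 4)
  after r: (1 6 5)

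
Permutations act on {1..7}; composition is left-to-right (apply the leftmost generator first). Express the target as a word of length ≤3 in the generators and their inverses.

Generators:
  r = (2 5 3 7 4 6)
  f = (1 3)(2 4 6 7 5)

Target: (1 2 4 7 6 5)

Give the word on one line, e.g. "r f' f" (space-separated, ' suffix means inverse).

f' r' f

  after f': (1 3)(2 5 7 6 4)
  after r': (1 5 3)(4 6 7)
  after f: (1 2 4 7 6 5)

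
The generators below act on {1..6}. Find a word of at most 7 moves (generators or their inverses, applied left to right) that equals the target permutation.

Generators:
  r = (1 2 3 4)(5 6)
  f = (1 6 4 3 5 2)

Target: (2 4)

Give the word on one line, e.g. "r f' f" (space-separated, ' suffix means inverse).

  after f': (1 2 5 3 4 6)
  after f': (1 5 4)(2 3 6)
  after r: (1 6 3 5)(2 4)
  after f: (1 4)(2 3)(5 6)
  after r: (2 4)

f' f' r f r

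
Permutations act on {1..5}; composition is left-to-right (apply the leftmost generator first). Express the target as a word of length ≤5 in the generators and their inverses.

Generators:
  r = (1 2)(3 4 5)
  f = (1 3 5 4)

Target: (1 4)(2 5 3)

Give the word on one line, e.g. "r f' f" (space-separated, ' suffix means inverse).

f' r' f r r

  after f': (1 4 5 3)
  after r': (1 3 2)
  after f: (1 5 4)(2 3)
  after r: (1 3)(2 4)
  after r: (1 4)(2 5 3)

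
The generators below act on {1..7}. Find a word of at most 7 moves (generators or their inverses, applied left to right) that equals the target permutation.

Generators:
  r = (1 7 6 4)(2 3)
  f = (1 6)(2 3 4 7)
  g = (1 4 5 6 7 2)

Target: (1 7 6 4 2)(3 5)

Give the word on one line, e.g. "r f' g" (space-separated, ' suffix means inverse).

  after f': (1 6)(2 7 4 3)
  after g': (1 5 4 3 7)(2 6)
  after g': (1 4 3 6 7 2 5)
  after g': (2 4 3 5)
  after r: (1 7 6 4 2)(3 5)

f' g' g' g' r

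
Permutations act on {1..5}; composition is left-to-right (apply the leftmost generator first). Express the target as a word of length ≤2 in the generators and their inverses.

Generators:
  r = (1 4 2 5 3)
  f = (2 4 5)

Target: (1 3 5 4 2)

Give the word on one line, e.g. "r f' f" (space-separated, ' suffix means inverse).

f r'

  after f: (2 4 5)
  after r': (1 3 5 4 2)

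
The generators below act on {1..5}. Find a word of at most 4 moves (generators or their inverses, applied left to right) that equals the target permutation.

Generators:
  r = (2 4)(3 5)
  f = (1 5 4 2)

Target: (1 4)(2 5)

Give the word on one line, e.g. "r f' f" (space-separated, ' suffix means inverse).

f f

  after f: (1 5 4 2)
  after f: (1 4)(2 5)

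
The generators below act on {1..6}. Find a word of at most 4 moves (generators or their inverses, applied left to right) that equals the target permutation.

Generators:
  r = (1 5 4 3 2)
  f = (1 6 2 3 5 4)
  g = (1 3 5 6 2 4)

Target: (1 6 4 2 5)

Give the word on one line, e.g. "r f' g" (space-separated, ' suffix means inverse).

  after r': (1 2 3 4 5)
  after f: (1 3)(2 5 6)
  after r: (1 2 4 3 5 6)
  after f': (1 6 4 2 5)

r' f r f'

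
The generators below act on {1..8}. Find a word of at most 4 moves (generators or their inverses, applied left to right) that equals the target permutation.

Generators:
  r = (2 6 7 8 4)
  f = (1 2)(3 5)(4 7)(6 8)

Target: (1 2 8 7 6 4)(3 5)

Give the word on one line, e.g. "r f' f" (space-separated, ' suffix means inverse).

r f

  after r: (2 6 7 8 4)
  after f: (1 2 8 7 6 4)(3 5)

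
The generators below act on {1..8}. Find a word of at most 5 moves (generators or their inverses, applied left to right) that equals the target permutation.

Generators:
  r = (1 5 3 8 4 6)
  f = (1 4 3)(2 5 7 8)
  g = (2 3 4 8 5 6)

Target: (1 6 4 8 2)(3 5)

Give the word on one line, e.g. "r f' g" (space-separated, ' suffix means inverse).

f' g' f' g g

  after f': (1 3 4)(2 8 7 5)
  after g': (1 2 4)(5 6)(7 8)
  after f': (1 8 5 6 2)(3 4)
  after g: (1 5 2)(3 8 6)
  after g: (1 6 4 8 2)(3 5)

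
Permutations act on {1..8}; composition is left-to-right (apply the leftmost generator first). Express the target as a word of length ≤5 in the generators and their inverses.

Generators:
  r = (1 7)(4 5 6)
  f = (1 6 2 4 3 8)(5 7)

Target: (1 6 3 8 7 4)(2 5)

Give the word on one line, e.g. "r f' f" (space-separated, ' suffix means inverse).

  after r: (1 7)(4 5 6)
  after f: (1 5 2 4 7 6 3 8)
  after r: (1 6 3 8 7 4)(2 5)

r f r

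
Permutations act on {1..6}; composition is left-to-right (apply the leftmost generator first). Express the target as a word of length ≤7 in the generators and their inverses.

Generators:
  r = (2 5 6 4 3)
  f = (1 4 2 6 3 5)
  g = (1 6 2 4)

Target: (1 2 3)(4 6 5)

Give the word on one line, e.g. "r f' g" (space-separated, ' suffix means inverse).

g g f r g'

  after g: (1 6 2 4)
  after g: (1 2)(4 6)
  after f: (1 6 2 4 3 5)
  after r: (1 4 2 3 6 5)
  after g': (1 2 3)(4 6 5)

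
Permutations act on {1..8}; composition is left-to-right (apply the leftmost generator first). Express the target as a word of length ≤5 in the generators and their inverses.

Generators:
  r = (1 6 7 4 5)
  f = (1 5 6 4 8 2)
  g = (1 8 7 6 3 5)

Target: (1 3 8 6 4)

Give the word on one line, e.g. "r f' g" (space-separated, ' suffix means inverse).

r g' r' g r

  after r: (1 6 7 4 5)
  after g': (1 7 4 3 6 8)
  after r': (1 6 8 5 4 3)
  after g: (1 3 8)(4 5)(6 7)
  after r: (1 3 8 6 4)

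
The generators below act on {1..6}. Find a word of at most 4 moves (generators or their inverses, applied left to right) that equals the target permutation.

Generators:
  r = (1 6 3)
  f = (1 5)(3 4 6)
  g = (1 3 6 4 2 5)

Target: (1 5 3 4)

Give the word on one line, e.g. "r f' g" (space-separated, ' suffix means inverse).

  after f: (1 5)(3 4 6)
  after r: (1 5 6)(3 4)
  after r: (1 5 3 4)

f r r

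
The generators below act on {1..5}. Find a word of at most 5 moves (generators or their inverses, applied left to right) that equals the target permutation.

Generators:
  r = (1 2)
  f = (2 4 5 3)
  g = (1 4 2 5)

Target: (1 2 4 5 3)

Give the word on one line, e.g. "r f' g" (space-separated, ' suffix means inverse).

  after f: (2 4 5 3)
  after r: (1 2 4 5 3)
  after r: (2 4 5 3)
  after r: (1 2 4 5 3)

f r r r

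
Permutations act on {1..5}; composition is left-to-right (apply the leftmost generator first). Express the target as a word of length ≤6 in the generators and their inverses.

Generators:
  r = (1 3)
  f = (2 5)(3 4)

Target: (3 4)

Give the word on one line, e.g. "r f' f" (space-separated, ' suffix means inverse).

  after r: (1 3)
  after f: (1 4 3)(2 5)
  after r': (1 4)(2 5)
  after f: (1 3 4)
  after r': (3 4)

r f r' f r'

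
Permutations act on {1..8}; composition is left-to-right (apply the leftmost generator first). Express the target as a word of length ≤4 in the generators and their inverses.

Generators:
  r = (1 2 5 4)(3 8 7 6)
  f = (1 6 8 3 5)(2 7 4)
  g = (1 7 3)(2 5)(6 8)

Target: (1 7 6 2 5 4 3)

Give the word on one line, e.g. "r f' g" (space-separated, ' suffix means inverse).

  after r': (1 4 5 2)(3 6 7 8)
  after f': (1 7 6 2 5 4 3)

r' f'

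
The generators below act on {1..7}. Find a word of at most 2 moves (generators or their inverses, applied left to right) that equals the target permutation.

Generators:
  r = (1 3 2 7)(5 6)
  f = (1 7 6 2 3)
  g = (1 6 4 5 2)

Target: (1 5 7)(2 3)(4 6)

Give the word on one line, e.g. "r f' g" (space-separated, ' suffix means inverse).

  after g: (1 6 4 5 2)
  after r: (1 5 7)(2 3)(4 6)

g r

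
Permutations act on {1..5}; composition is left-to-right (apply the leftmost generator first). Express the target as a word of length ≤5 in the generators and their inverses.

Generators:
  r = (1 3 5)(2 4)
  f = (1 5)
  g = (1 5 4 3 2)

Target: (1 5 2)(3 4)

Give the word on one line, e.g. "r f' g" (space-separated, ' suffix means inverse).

  after g: (1 5 4 3 2)
  after r: (2 3 4 5)
  after r: (1 3 2 5 4)
  after r: (1 5 2)(3 4)

g r r r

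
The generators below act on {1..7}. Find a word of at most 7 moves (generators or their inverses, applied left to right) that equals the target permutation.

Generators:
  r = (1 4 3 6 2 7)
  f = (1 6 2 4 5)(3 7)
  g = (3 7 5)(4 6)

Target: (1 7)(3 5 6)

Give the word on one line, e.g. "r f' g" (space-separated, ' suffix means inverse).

r r f' f' f'

  after r: (1 4 3 6 2 7)
  after r: (1 3 2)(4 6 7)
  after f': (1 7 2 5 4)(3 6)
  after f': (1 3)(2 4 5)(6 7)
  after f': (1 7)(3 5 6)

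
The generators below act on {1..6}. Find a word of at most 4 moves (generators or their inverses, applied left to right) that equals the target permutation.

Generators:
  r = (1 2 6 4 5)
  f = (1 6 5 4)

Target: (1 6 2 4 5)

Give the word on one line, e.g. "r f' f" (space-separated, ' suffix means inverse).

  after f: (1 6 5 4)
  after r': (1 2)(4 5 6)
  after f: (1 2 6)
  after r: (1 6 2 4 5)

f r' f r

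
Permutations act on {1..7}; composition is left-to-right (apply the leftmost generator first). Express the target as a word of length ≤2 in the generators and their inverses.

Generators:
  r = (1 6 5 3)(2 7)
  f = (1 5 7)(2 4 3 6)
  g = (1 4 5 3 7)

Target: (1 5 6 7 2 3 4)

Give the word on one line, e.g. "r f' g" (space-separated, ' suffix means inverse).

r' g'

  after r': (1 3 5 6)(2 7)
  after g': (1 5 6 7 2 3 4)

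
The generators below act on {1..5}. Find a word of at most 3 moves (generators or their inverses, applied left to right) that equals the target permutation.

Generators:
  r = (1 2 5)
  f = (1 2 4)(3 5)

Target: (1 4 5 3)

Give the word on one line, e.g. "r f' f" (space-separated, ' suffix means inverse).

  after f': (1 4 2)(3 5)
  after r: (1 4 5 3)

f' r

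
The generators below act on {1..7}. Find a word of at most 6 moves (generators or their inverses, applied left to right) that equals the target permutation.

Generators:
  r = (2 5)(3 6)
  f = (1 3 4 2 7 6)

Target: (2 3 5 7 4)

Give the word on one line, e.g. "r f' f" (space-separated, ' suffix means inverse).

f r f r'

  after f: (1 3 4 2 7 6)
  after r: (1 6)(2 7 3 4 5)
  after f: (2 6 3)(4 5 7)
  after r': (2 3 5 7 4)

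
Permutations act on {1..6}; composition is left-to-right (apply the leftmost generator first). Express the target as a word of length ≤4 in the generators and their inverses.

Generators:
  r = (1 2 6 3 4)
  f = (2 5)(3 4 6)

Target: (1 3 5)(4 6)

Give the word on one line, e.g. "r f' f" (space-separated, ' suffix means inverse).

r' r' f r'

  after r': (1 4 3 6 2)
  after r': (1 3 2 4 6)
  after f: (1 4 3 5 2 6)
  after r': (1 3 5)(4 6)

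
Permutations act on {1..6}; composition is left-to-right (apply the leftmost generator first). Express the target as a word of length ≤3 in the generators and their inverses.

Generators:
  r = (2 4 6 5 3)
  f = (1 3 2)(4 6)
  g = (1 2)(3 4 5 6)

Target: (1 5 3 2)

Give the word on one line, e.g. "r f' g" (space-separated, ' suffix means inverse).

  after f: (1 3 2)(4 6)
  after g': (1 6 3)(4 5)
  after g': (1 5 3 2)

f g' g'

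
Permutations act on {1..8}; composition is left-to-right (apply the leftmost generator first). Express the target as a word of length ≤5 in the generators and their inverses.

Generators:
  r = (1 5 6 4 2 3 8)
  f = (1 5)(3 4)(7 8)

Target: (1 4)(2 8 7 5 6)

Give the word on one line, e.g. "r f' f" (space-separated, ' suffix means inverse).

f r r

  after f: (1 5)(3 4)(7 8)
  after r: (1 6 4 8 7)(2 3)
  after r: (1 4)(2 8 7 5 6)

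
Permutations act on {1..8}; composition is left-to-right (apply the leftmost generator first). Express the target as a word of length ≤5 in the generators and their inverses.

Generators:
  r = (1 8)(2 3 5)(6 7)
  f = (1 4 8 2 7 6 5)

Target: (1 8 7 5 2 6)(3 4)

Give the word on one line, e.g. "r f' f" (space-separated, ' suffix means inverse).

  after r': (1 8)(2 5 3)(6 7)
  after f': (1 4)(2 6)(3 8 5)
  after f': (2 7)(3 4 5)(6 8)
  after r': (1 8 7 5 2 6)(3 4)

r' f' f' r'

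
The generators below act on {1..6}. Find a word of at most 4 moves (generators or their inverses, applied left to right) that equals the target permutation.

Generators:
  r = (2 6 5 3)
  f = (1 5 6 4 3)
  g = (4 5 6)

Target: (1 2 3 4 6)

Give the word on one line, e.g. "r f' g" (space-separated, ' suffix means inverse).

r f' r g

  after r: (2 6 5 3)
  after f': (1 3 2 5 4 6)
  after r: (1 2 3 6)(4 5)
  after g: (1 2 3 4 6)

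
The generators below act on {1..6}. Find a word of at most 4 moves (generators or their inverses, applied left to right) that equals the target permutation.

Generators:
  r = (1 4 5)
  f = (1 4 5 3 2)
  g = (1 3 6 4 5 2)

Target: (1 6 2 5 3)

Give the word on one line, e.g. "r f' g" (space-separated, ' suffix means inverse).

g' f' g

  after g': (1 2 5 4 6 3)
  after f': (1 3 2 4 6 5)
  after g: (1 6 2 5 3)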